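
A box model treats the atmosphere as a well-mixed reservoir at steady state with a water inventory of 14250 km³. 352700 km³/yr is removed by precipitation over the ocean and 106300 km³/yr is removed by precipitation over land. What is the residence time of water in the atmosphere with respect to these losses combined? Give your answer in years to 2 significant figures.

0.031 yr

Total removal = 352700 + 106300 = 459000 km³/yr.
τ = M / ΣF_out = 14250 / 459000 = 0.03105 yr.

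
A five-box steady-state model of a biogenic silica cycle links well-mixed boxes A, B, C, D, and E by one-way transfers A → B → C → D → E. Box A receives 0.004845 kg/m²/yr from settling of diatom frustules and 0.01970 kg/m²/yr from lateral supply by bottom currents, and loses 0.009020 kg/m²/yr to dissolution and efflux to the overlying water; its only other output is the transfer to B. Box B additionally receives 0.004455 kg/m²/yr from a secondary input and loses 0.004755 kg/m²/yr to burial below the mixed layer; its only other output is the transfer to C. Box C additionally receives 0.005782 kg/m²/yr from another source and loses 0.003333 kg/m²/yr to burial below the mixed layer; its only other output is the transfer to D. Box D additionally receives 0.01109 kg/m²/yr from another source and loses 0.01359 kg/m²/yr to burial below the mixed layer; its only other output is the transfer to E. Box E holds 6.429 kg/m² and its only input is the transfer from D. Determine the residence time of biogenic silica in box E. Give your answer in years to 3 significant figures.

Box A: F(A→B) = (0.004845 + 0.01970) − 0.009020 = 0.015525 kg/m²/yr.
Box B: F(B→C) = (0.015525 + 0.004455) − 0.004755 = 0.015225 kg/m²/yr.
Box C: F(C→D) = (0.015225 + 0.005782) − 0.003333 = 0.017674 kg/m²/yr.
Box D: F(D→E) = (0.017674 + 0.01109) − 0.01359 = 0.015174 kg/m²/yr.
Box E throughput = its input = 0.015174 kg/m²/yr; τ = 6.429 / 0.015174 = 423.7 yr.

424 yr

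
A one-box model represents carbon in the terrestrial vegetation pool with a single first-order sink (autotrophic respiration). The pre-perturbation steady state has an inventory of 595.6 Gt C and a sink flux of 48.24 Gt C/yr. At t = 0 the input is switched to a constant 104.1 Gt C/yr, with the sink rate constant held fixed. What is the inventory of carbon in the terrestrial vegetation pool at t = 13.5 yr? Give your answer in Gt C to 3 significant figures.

1050 Gt C

The sink rate constant is k = F₀/M₀ = 48.24/595.6 = 0.08099 yr⁻¹.
Solving dM/dt = F₁ − kM with M(0) = M₀ gives M(t) = F₁/k + (M₀ − F₁/k)·e^(−kt).
F₁/k = 104.1/0.08099 = 1285.3 Gt C; kt = 0.08099 × 13.5 = 1.093, e^(−kt) = 0.3351.
M(13.5) = 1285.3 + (595.6 − 1285.3) × 0.3351 = 1285.3 − 231.1 = 1054.2 Gt C.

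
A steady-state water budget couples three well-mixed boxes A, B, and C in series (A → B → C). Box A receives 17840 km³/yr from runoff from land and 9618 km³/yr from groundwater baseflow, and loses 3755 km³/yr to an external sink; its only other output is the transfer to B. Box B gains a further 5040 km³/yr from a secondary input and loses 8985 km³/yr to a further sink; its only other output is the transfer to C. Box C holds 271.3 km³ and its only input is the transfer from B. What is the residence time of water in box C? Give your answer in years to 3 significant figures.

0.0137 yr

Box A: F(A→B) = (17840 + 9618) − 3755 = 23703 km³/yr.
Box B: F(B→C) = (23703 + 5040) − 8985 = 19758 km³/yr.
Box C throughput = its input = 19758 km³/yr; τ = 271.3 / 19758 = 0.01373 yr.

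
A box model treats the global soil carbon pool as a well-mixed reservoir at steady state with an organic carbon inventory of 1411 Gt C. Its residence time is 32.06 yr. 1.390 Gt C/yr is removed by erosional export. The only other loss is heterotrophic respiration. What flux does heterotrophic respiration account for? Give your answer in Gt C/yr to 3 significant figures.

Total removal F = M/τ = 1411 / 32.06 = 44.01 Gt C/yr.
Heterotrophic respiration = F − (1.390) = 44.01 − 1.390 = 42.62 Gt C/yr.

42.6 Gt C/yr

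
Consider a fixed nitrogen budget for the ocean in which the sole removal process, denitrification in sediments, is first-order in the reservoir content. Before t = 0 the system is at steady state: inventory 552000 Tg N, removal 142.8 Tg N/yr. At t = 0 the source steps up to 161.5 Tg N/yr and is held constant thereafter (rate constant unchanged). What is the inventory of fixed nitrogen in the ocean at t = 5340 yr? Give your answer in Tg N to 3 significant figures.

The sink rate constant is k = F₀/M₀ = 142.8/552000 = 0.0002587 yr⁻¹.
Solving dM/dt = F₁ − kM with M(0) = M₀ gives M(t) = F₁/k + (M₀ − F₁/k)·e^(−kt).
F₁/k = 161.5/0.0002587 = 624290 Tg N; kt = 0.0002587 × 5340 = 1.381, e^(−kt) = 0.2512.
M(5340) = 624290 + (552000 − 624290) × 0.2512 = 624290 − 18160 = 606130 Tg N.

606000 Tg N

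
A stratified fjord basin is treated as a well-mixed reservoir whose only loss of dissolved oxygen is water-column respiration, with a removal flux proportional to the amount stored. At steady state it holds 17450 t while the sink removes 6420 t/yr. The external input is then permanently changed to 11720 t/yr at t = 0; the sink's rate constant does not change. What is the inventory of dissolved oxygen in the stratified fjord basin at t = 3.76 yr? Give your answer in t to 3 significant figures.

28200 t

The sink rate constant is k = F₀/M₀ = 6420/17450 = 0.3679 yr⁻¹.
Solving dM/dt = F₁ − kM with M(0) = M₀ gives M(t) = F₁/k + (M₀ − F₁/k)·e^(−kt).
F₁/k = 11720/0.3679 = 31856 t; kt = 0.3679 × 3.76 = 1.383, e^(−kt) = 0.2507.
M(3.76) = 31856 + (17450 − 31856) × 0.2507 = 31856 − 3612 = 28244 t.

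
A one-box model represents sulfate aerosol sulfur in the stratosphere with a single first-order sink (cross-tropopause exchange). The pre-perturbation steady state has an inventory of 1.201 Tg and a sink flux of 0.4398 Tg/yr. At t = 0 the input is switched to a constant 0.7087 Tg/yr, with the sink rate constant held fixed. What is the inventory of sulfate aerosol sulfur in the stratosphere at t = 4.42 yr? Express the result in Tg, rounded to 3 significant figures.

τ = M₀/F₀ = 1.201/0.4398 = 2.731 yr; rate constant k = 1/τ.
New steady state M_∞ = F₁/k = F₁·τ = 0.7087 × 2.731 = 1.9353 Tg.
M(t) = M_∞ + (M₀ − M_∞)·e^(−t/τ); t/τ = 4.42/2.731 = 1.619, so e^(−t/τ) = 0.1982.
M(t) = 1.9353 − 0.7343 × 0.1982 = 1.7898 Tg.

1.79 Tg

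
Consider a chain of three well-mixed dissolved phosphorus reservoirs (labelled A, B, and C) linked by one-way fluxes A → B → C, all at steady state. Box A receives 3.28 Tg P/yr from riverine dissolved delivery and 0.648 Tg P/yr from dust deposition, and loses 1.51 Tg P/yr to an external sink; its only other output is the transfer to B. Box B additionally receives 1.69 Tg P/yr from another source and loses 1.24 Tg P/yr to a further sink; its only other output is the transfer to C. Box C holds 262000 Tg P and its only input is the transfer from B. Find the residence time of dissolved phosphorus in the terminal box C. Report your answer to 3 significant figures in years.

Box A: F(A→B) = (3.28 + 0.648) − 1.51 = 2.4180 Tg P/yr.
Box B: F(B→C) = (2.4180 + 1.69) − 1.24 = 2.8680 Tg P/yr.
Box C throughput = its input = 2.8680 Tg P/yr; τ = 262000 / 2.8680 = 91350 yr.

91400 yr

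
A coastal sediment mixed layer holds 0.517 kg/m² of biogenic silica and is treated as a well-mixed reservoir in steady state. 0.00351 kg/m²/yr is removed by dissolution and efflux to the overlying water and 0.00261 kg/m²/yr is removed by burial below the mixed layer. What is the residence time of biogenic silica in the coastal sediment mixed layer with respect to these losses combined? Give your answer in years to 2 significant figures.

Total removal = 0.003510 + 0.002610 = 0.0061200 kg/m²/yr.
τ = M / ΣF_out = 0.517 / 0.0061200 = 84.48 yr.

84 yr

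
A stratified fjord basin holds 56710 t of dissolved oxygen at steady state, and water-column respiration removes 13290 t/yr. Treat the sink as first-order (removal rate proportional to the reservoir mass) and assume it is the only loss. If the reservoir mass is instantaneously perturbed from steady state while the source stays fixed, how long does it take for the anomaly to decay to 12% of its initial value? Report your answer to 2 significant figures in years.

9.0 yr

For a linear reservoir the anomaly decays as exp(−t/τ) with τ = M/F = 56710/13290 = 4.267 yr.
exp(−t/τ) = 0.12 ⇒ t = −τ ln(0.12) = 4.267 × 2.120 = 9.047 yr.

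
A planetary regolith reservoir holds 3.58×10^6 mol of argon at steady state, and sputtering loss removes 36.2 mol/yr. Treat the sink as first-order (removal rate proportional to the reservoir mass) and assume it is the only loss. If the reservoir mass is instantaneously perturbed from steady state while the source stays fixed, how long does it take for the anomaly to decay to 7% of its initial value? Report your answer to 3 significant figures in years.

For a linear reservoir the anomaly decays as exp(−t/τ) with τ = M/F = 3.58×10^6/36.2 = 98900 yr.
exp(−t/τ) = 0.07 ⇒ t = −τ ln(0.07) = 98900 × 2.659 = 263000 yr.

263000 yr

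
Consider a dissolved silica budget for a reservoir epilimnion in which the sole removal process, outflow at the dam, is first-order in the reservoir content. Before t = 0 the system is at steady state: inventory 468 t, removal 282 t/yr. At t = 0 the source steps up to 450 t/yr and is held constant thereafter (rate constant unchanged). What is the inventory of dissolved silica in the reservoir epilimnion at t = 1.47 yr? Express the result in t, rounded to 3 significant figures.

632 t

The sink rate constant is k = F₀/M₀ = 282/468 = 0.6026 yr⁻¹.
Solving dM/dt = F₁ − kM with M(0) = M₀ gives M(t) = F₁/k + (M₀ − F₁/k)·e^(−kt).
F₁/k = 450/0.6026 = 746.81 t; kt = 0.6026 × 1.47 = 0.8858, e^(−kt) = 0.4124.
M(1.47) = 746.81 + (468 − 746.81) × 0.4124 = 746.81 − 115.0 = 631.83 t.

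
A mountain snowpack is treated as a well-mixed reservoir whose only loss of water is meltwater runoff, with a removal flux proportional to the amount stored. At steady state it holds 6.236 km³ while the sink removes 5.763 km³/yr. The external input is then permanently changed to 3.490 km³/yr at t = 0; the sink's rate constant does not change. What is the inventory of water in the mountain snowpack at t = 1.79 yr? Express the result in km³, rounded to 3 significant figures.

The sink rate constant is k = F₀/M₀ = 5.763/6.236 = 0.9242 yr⁻¹.
Solving dM/dt = F₁ − kM with M(0) = M₀ gives M(t) = F₁/k + (M₀ − F₁/k)·e^(−kt).
F₁/k = 3.490/0.9242 = 3.7764 km³; kt = 0.9242 × 1.79 = 1.654, e^(−kt) = 0.1912.
M(1.79) = 3.7764 + (6.236 − 3.7764) × 0.1912 = 3.7764 + 0.4704 = 4.2468 km³.

4.25 km³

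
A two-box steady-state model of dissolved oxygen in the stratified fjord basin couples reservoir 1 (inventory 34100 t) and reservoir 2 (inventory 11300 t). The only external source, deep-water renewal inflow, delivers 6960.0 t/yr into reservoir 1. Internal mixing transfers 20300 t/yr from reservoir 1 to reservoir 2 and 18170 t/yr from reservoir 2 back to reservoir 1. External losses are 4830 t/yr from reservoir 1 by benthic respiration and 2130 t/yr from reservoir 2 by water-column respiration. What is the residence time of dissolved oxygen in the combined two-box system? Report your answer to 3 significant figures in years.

6.52 yr

Residence time in the combined system uses the total inventory and the total *external* removal — internal exchanges between the two boxes cancel.
M_total = 34100 + 11300 = 45400 t.
ΣF_external_out = 4830 + 2130 = 6960.0 t/yr.
τ = M_total / ΣF_ext = 45400 / 6960.0 = 6.523 yr.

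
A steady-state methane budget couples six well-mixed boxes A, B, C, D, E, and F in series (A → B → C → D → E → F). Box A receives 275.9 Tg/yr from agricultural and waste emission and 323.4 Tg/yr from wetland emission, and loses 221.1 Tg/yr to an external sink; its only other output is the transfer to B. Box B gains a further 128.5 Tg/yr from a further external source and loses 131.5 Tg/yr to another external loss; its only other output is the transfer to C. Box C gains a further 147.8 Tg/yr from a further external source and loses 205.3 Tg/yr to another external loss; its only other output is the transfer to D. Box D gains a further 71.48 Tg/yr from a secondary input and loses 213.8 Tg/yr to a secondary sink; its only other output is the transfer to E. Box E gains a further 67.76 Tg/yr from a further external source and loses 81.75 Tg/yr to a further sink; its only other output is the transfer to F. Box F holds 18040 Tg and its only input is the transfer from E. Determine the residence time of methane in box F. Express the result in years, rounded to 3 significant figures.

Box A: F(A→B) = (275.9 + 323.4) − 221.1 = 378.20 Tg/yr.
Box B: F(B→C) = (378.20 + 128.5) − 131.5 = 375.20 Tg/yr.
Box C: F(C→D) = (375.20 + 147.8) − 205.3 = 317.70 Tg/yr.
Box D: F(D→E) = (317.70 + 71.48) − 213.8 = 175.38 Tg/yr.
Box E: F(E→F) = (175.38 + 67.76) − 81.75 = 161.39 Tg/yr.
Box F throughput = its input = 161.39 Tg/yr; τ = 18040 / 161.39 = 111.8 yr.

112 yr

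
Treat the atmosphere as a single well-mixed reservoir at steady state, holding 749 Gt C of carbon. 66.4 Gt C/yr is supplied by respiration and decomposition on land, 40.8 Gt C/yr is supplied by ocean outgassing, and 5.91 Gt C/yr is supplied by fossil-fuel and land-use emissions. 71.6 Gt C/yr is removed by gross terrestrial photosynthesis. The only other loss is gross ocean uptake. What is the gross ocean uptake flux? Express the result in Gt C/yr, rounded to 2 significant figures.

42 Gt C/yr

At steady state ΣF_in = ΣF_out.
ΣF_in = 66.4 + 40.8 + 5.91 = 113.11 Gt C/yr.
Gross ocean uptake flux = ΣF_in − (71.6) = 113.11 − 71.60 = 41.51 Gt C/yr.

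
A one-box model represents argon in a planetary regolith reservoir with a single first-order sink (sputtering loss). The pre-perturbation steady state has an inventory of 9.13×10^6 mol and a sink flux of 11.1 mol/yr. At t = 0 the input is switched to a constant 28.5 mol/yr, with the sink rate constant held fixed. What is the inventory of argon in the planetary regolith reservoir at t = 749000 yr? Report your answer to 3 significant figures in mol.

1.77×10^7 mol

τ = M₀/F₀ = 9.13×10^6/11.1 = 822500 yr; rate constant k = 1/τ.
New steady state M_∞ = F₁/k = F₁·τ = 28.5 × 822500 = 2.3442×10^7 mol.
M(t) = M_∞ + (M₀ − M_∞)·e^(−t/τ); t/τ = 749000/822500 = 0.9106, so e^(−t/τ) = 0.4023.
M(t) = 2.3442×10^7 − 1.431×10^7 × 0.4023 = 1.7685×10^7 mol.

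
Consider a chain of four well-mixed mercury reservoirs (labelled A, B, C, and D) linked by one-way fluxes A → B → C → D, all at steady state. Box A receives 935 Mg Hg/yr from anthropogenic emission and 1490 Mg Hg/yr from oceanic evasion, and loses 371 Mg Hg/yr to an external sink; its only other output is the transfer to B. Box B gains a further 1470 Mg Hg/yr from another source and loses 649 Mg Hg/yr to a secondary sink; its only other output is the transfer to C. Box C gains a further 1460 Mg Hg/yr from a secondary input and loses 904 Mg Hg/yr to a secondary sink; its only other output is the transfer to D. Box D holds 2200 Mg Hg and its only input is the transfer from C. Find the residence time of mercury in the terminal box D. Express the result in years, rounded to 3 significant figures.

0.641 yr

Box A: F(A→B) = (935 + 1490) − 371 = 2054.0 Mg Hg/yr.
Box B: F(B→C) = (2054.0 + 1470) − 649 = 2875.0 Mg Hg/yr.
Box C: F(C→D) = (2875.0 + 1460) − 904 = 3431.0 Mg Hg/yr.
Box D throughput = its input = 3431.0 Mg Hg/yr; τ = 2200 / 3431.0 = 0.6412 yr.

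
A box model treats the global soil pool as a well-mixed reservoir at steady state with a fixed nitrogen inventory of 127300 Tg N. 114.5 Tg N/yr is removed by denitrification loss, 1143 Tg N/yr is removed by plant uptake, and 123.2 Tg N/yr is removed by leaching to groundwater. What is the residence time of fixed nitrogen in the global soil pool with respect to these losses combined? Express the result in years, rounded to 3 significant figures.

92.2 yr

Total removal = 114.5 + 1143 + 123.2 = 1380.7 Tg N/yr.
τ = M / ΣF_out = 127300 / 1380.7 = 92.20 yr.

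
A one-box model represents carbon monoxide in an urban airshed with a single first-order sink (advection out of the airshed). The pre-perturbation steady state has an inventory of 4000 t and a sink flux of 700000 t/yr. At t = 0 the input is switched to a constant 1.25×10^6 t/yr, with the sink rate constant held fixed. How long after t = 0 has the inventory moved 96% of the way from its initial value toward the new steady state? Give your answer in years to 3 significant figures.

τ = M₀/F₀ = 4000/700000 = 0.005714 yr.
The remaining gap fraction is e^(−t/τ); 96% covered ⇒ e^(−t/τ) = 0.0400.
t = −τ ln(0.0400) = 0.005714 × 3.219 = 0.01839 yr.

0.0184 yr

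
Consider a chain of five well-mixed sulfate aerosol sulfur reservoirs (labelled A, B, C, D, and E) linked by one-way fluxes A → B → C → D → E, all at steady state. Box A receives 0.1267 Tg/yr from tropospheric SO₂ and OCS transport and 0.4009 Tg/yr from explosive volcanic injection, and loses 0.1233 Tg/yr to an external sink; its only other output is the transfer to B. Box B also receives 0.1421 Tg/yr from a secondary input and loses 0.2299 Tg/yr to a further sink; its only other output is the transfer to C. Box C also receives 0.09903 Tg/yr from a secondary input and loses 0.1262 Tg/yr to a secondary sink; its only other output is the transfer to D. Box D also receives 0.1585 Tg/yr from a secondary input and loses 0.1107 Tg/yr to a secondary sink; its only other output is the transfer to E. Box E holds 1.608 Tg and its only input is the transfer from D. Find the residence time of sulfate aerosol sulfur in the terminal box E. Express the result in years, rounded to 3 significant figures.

4.77 yr

Box A: F(A→B) = (0.1267 + 0.4009) − 0.1233 = 0.40430 Tg/yr.
Box B: F(B→C) = (0.40430 + 0.1421) − 0.2299 = 0.31650 Tg/yr.
Box C: F(C→D) = (0.31650 + 0.09903) − 0.1262 = 0.28933 Tg/yr.
Box D: F(D→E) = (0.28933 + 0.1585) − 0.1107 = 0.33713 Tg/yr.
Box E throughput = its input = 0.33713 Tg/yr; τ = 1.608 / 0.33713 = 4.770 yr.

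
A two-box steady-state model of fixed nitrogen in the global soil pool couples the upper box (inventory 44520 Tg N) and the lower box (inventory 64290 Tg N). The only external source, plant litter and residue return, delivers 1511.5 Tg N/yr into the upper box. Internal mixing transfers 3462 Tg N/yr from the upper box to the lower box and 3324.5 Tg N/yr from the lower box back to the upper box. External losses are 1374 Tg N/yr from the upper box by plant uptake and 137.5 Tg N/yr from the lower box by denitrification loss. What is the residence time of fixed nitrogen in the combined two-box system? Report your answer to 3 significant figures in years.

For the system as a whole, the A↔B exchange is internal and contributes nothing to the throughput; only the external sinks remove mass.
M_total = 44520 + 64290 = 108810 Tg N.
ΣF_external_out = 1374 + 137.5 = 1511.5 Tg N/yr.
τ = M_total / ΣF_ext = 108810 / 1511.5 = 71.99 yr.

72.0 yr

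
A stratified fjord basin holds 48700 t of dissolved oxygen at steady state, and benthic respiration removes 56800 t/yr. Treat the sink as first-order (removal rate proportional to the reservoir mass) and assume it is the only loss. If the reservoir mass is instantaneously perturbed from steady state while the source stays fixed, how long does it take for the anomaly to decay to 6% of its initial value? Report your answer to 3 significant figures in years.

For a linear reservoir the anomaly decays as exp(−t/τ) with τ = M/F = 48700/56800 = 0.8574 yr.
exp(−t/τ) = 0.06 ⇒ t = −τ ln(0.06) = 0.8574 × 2.813 = 2.412 yr.

2.41 yr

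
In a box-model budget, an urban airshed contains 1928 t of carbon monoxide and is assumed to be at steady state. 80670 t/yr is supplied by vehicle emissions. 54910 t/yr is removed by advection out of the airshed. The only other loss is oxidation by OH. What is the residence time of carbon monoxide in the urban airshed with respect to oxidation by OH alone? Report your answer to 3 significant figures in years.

At steady state ΣF_in = ΣF_out.
ΣF_in = 80670 t/yr.
Oxidation by OH flux = ΣF_in − (54910) = 80670 − 54910 = 25760 t/yr.
τ = M / F = 1928 / 25760 = 0.07484 yr.

0.0748 yr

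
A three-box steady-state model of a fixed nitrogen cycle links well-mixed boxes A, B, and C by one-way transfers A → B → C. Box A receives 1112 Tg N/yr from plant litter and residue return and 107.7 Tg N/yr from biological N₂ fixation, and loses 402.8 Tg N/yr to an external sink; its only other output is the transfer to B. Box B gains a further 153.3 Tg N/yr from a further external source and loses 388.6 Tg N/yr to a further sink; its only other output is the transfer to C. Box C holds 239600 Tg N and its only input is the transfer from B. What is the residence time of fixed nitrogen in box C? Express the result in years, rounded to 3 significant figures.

412 yr

Box A: F(A→B) = (1112 + 107.7) − 402.8 = 816.90 Tg N/yr.
Box B: F(B→C) = (816.90 + 153.3) − 388.6 = 581.60 Tg N/yr.
Box C throughput = its input = 581.60 Tg N/yr; τ = 239600 / 581.60 = 412.0 yr.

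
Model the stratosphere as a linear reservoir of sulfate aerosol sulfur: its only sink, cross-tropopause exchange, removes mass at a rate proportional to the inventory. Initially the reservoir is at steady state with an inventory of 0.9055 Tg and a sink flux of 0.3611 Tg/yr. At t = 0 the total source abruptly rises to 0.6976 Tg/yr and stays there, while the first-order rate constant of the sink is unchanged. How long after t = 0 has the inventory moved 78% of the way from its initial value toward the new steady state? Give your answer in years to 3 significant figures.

3.80 yr

τ = M₀/F₀ = 0.9055/0.3611 = 2.508 yr.
The remaining gap fraction is e^(−t/τ); 78% covered ⇒ e^(−t/τ) = 0.220.
t = −τ ln(0.220) = 2.508 × 1.514 = 3.797 yr.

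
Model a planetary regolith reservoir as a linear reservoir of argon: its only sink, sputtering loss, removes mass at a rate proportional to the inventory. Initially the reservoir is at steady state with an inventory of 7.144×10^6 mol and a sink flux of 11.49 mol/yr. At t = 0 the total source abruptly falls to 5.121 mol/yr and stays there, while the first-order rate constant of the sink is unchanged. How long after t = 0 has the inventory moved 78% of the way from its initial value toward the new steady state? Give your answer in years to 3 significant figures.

941000 yr

τ = M₀/F₀ = 7.144×10^6/11.49 = 621800 yr.
The remaining gap fraction is e^(−t/τ); 78% covered ⇒ e^(−t/τ) = 0.220.
t = −τ ln(0.220) = 621800 × 1.514 = 941400 yr.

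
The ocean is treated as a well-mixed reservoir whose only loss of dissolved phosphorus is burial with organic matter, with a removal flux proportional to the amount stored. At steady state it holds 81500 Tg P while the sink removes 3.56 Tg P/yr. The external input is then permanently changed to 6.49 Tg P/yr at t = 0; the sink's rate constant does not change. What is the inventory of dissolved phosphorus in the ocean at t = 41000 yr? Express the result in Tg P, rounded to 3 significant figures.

The sink rate constant is k = F₀/M₀ = 3.56/81500 = 4.368×10^-5 yr⁻¹.
Solving dM/dt = F₁ − kM with M(0) = M₀ gives M(t) = F₁/k + (M₀ − F₁/k)·e^(−kt).
F₁/k = 6.49/4.368×10^-5 = 148580 Tg P; kt = 4.368×10^-5 × 41000 = 1.791, e^(−kt) = 0.1668.
M(41000) = 148580 + (81500 − 148580) × 0.1668 = 148580 − 11190 = 137390 Tg P.

137000 Tg P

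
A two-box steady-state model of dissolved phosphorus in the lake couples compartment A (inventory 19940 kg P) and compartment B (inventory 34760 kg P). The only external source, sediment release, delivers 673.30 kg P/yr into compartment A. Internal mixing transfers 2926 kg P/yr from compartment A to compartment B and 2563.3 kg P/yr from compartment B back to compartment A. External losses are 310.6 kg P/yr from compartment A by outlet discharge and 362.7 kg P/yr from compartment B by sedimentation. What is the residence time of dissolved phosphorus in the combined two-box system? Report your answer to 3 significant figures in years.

For the system as a whole, the A↔B exchange is internal and contributes nothing to the throughput; only the external sinks remove mass.
M_total = 19940 + 34760 = 54700 kg P.
ΣF_external_out = 310.6 + 362.7 = 673.30 kg P/yr.
τ = M_total / ΣF_ext = 54700 / 673.30 = 81.24 yr.

81.2 yr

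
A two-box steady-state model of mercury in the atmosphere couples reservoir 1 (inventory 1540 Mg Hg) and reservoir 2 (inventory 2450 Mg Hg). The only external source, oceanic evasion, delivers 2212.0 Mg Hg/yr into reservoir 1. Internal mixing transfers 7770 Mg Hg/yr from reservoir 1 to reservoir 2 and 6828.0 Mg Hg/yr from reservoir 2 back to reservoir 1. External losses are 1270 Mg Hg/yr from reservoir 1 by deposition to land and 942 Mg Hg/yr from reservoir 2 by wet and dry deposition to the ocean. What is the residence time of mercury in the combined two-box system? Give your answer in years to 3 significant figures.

1.80 yr

Residence time in the combined system uses the total inventory and the total *external* removal — internal exchanges between the two boxes cancel.
M_total = 1540 + 2450 = 3990.0 Mg Hg.
ΣF_external_out = 1270 + 942 = 2212.0 Mg Hg/yr.
τ = M_total / ΣF_ext = 3990.0 / 2212.0 = 1.804 yr.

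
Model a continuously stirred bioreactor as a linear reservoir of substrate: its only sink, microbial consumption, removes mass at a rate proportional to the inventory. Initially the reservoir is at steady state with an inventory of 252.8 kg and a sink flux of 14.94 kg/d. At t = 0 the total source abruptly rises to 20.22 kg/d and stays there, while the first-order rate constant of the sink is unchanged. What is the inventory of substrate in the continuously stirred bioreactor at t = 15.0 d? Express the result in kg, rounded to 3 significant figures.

305 kg

The sink rate constant is k = F₀/M₀ = 14.94/252.8 = 0.05910 d⁻¹.
Solving dM/dt = F₁ − kM with M(0) = M₀ gives M(t) = F₁/k + (M₀ − F₁/k)·e^(−kt).
F₁/k = 20.22/0.05910 = 342.14 kg; kt = 0.05910 × 15.0 = 0.8865, e^(−kt) = 0.4121.
M(15.0) = 342.14 + (252.8 − 342.14) × 0.4121 = 342.14 − 36.82 = 305.32 kg.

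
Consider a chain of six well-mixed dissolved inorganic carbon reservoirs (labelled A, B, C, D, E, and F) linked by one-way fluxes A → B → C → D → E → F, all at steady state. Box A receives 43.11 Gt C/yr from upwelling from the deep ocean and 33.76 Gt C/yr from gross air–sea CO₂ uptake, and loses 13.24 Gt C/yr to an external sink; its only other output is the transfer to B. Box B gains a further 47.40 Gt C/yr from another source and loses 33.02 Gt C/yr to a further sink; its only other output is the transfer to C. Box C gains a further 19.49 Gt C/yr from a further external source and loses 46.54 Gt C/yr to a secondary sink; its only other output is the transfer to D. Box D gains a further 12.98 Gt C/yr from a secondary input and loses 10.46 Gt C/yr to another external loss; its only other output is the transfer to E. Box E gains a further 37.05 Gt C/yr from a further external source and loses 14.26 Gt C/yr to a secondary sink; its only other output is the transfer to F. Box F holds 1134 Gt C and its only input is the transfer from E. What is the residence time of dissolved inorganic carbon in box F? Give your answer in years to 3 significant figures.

Box A: F(A→B) = (43.11 + 33.76) − 13.24 = 63.630 Gt C/yr.
Box B: F(B→C) = (63.630 + 47.40) − 33.02 = 78.010 Gt C/yr.
Box C: F(C→D) = (78.010 + 19.49) − 46.54 = 50.960 Gt C/yr.
Box D: F(D→E) = (50.960 + 12.98) − 10.46 = 53.480 Gt C/yr.
Box E: F(E→F) = (53.480 + 37.05) − 14.26 = 76.270 Gt C/yr.
Box F throughput = its input = 76.270 Gt C/yr; τ = 1134 / 76.270 = 14.87 yr.

14.9 yr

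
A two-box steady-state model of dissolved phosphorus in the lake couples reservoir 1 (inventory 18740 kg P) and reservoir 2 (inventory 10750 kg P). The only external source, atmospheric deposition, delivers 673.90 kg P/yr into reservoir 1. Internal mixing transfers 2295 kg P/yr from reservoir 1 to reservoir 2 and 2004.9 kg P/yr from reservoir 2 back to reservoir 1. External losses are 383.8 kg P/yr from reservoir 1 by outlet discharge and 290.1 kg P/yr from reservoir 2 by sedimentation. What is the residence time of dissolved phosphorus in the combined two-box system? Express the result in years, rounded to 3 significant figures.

43.8 yr

Residence time in the combined system uses the total inventory and the total *external* removal — internal exchanges between the two boxes cancel.
M_total = 18740 + 10750 = 29490 kg P.
ΣF_external_out = 383.8 + 290.1 = 673.90 kg P/yr.
τ = M_total / ΣF_ext = 29490 / 673.90 = 43.76 yr.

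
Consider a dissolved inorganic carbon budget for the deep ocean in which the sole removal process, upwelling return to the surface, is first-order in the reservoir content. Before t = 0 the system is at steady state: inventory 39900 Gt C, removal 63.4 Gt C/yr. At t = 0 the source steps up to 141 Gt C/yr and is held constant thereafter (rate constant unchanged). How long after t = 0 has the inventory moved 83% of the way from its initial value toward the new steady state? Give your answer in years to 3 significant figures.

1120 yr

τ = M₀/F₀ = 39900/63.4 = 629.3 yr.
The remaining gap fraction is e^(−t/τ); 83% covered ⇒ e^(−t/τ) = 0.170.
t = −τ ln(0.170) = 629.3 × 1.772 = 1115 yr.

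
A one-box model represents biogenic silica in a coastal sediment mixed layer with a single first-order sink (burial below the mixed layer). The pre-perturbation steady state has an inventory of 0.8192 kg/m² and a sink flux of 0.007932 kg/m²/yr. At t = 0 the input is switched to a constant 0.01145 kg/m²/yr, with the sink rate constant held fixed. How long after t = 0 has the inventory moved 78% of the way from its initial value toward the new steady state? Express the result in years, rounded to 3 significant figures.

τ = M₀/F₀ = 0.8192/0.007932 = 103.3 yr.
The remaining gap fraction is e^(−t/τ); 78% covered ⇒ e^(−t/τ) = 0.220.
t = −τ ln(0.220) = 103.3 × 1.514 = 156.4 yr.

156 yr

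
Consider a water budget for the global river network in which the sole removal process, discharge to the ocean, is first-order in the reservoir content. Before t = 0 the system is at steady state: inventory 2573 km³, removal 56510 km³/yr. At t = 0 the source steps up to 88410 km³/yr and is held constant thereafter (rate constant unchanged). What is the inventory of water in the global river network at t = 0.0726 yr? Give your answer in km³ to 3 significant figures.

Residence time τ = M₀/F₀ = 0.04553 yr. The eventual steady state is M_∞ = M₀·(F₁/F₀) = 2573 × 88410/56510 = 4025.5 km³.
The anomaly ΔM(t) = M(t) − M_∞ decays as ΔM₀·e^(−t/τ) with ΔM₀ = 2573 − 4025.5 = −1452 km³.
At t = 0.0726 yr, e^(−t/τ) = e^(−1.594) = 0.2030, so ΔM = −294.9 km³ and M = 4025.5 − 294.9 = 3730.6 km³.

3730 km³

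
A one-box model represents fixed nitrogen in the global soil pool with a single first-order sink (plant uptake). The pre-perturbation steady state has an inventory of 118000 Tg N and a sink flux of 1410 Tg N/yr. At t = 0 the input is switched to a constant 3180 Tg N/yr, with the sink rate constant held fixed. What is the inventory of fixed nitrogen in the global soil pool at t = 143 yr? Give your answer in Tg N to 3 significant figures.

Residence time τ = M₀/F₀ = 83.69 yr. The eventual steady state is M_∞ = M₀·(F₁/F₀) = 118000 × 3180/1410 = 266130 Tg N.
The anomaly ΔM(t) = M(t) − M_∞ decays as ΔM₀·e^(−t/τ) with ΔM₀ = 118000 − 266130 = −148100 Tg N.
At t = 143 yr, e^(−t/τ) = e^(−1.709) = 0.1811, so ΔM = −26830 Tg N and M = 266130 − 26830 = 239300 Tg N.

239000 Tg N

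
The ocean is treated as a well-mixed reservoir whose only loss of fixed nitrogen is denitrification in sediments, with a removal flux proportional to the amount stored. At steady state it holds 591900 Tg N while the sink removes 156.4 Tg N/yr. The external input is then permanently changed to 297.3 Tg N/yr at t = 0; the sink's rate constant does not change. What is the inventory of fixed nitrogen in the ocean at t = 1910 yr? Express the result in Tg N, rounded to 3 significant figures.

803000 Tg N

The sink rate constant is k = F₀/M₀ = 156.4/591900 = 0.0002642 yr⁻¹.
Solving dM/dt = F₁ − kM with M(0) = M₀ gives M(t) = F₁/k + (M₀ − F₁/k)·e^(−kt).
F₁/k = 297.3/0.0002642 = 1.1251×10^6 Tg N; kt = 0.0002642 × 1910 = 0.5047, e^(−kt) = 0.6037.
M(1910) = 1.1251×10^6 + (591900 − 1.1251×10^6) × 0.6037 = 1.1251×10^6 − 321900 = 803230 Tg N.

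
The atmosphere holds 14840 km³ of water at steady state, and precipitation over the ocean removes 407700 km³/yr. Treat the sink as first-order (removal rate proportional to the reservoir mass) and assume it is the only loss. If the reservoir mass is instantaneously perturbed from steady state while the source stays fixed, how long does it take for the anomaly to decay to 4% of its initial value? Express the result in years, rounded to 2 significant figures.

For a linear reservoir the anomaly decays as exp(−t/τ) with τ = M/F = 14840/407700 = 0.03640 yr.
exp(−t/τ) = 0.04 ⇒ t = −τ ln(0.04) = 0.03640 × 3.219 = 0.1172 yr.

0.12 yr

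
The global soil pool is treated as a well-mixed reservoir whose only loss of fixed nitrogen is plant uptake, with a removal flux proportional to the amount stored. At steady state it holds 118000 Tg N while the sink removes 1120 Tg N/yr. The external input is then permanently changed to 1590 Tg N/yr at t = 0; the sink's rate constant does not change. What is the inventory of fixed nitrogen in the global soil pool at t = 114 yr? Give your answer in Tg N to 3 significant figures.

The sink rate constant is k = F₀/M₀ = 1120/118000 = 0.009492 yr⁻¹.
Solving dM/dt = F₁ − kM with M(0) = M₀ gives M(t) = F₁/k + (M₀ − F₁/k)·e^(−kt).
F₁/k = 1590/0.009492 = 167520 Tg N; kt = 0.009492 × 114 = 1.082, e^(−kt) = 0.3389.
M(114) = 167520 + (118000 − 167520) × 0.3389 = 167520 − 16780 = 150740 Tg N.

151000 Tg N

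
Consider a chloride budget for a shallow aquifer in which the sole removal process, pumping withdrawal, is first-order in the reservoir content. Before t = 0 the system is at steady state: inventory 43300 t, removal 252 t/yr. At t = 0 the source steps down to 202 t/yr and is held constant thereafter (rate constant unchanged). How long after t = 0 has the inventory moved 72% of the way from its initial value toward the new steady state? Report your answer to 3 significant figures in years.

219 yr

τ = M₀/F₀ = 43300/252 = 171.8 yr.
The remaining gap fraction is e^(−t/τ); 72% covered ⇒ e^(−t/τ) = 0.280.
t = −τ ln(0.280) = 171.8 × 1.273 = 218.7 yr.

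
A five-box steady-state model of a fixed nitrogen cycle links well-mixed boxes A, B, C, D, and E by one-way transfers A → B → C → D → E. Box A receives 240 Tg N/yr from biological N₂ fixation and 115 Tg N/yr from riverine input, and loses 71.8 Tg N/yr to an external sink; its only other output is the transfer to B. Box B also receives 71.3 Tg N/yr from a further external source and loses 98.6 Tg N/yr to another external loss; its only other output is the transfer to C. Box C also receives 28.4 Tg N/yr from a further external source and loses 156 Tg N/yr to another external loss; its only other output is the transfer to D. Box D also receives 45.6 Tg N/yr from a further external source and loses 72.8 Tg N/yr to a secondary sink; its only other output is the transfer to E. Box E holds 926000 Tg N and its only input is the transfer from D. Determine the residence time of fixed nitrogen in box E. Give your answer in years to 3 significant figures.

9160 yr

Box A: F(A→B) = (240 + 115) − 71.8 = 283.20 Tg N/yr.
Box B: F(B→C) = (283.20 + 71.3) − 98.6 = 255.90 Tg N/yr.
Box C: F(C→D) = (255.90 + 28.4) − 156 = 128.30 Tg N/yr.
Box D: F(D→E) = (128.30 + 45.6) − 72.8 = 101.10 Tg N/yr.
Box E throughput = its input = 101.10 Tg N/yr; τ = 926000 / 101.10 = 9159 yr.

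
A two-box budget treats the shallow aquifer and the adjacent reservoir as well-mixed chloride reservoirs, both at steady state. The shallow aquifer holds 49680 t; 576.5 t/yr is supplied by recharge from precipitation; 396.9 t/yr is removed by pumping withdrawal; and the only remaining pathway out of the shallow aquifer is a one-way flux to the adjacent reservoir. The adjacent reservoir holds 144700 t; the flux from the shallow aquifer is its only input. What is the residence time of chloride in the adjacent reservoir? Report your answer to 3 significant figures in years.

Balance the shallow aquifer: ΣF_in = 576.50 t/yr.
Flux to the adjacent reservoir = ΣF_in − (396.9) = 179.60 t/yr.
At steady state the output of the adjacent reservoir equals its input, 179.60 t/yr.
τ = M / F = 144700 / 179.60 = 805.7 yr.

806 yr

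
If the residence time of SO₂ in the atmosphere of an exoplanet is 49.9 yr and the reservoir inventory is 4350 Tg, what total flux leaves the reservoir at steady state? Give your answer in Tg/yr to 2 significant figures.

F = M / τ = 4350 / 49.9 = 87.17 Tg/yr.

87 Tg/yr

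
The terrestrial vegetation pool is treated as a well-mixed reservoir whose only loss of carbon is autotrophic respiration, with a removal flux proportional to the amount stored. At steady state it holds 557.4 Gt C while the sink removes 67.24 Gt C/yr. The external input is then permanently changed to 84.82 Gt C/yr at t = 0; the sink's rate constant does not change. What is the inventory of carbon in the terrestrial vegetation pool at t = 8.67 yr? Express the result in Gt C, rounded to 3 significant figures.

652 Gt C

τ = M₀/F₀ = 557.4/67.24 = 8.290 yr; rate constant k = 1/τ.
New steady state M_∞ = F₁/k = F₁·τ = 84.82 × 8.290 = 703.13 Gt C.
M(t) = M_∞ + (M₀ − M_∞)·e^(−t/τ); t/τ = 8.67/8.290 = 1.046, so e^(−t/τ) = 0.3514.
M(t) = 703.13 − 145.7 × 0.3514 = 651.92 Gt C.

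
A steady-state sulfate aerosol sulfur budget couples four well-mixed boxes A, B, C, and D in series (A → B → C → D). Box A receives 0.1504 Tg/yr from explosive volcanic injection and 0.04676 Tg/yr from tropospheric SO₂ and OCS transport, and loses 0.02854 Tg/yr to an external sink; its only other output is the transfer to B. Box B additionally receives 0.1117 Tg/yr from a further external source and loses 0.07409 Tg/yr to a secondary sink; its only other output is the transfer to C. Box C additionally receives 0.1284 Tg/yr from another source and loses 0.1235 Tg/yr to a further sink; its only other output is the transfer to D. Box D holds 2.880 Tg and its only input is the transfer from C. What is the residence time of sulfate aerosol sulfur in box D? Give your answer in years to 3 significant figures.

Box A: F(A→B) = (0.1504 + 0.04676) − 0.02854 = 0.16862 Tg/yr.
Box B: F(B→C) = (0.16862 + 0.1117) − 0.07409 = 0.20623 Tg/yr.
Box C: F(C→D) = (0.20623 + 0.1284) − 0.1235 = 0.21113 Tg/yr.
Box D throughput = its input = 0.21113 Tg/yr; τ = 2.880 / 0.21113 = 13.64 yr.

13.6 yr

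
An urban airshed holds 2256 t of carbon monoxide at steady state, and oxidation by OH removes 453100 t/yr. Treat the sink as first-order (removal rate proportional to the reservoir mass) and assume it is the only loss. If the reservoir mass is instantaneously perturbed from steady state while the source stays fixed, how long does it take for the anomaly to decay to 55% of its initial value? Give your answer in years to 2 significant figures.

0.0030 yr

For a linear reservoir the anomaly decays as exp(−t/τ) with τ = M/F = 2256/453100 = 0.004979 yr.
exp(−t/τ) = 0.55 ⇒ t = −τ ln(0.55) = 0.004979 × 0.5978 = 0.002977 yr.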